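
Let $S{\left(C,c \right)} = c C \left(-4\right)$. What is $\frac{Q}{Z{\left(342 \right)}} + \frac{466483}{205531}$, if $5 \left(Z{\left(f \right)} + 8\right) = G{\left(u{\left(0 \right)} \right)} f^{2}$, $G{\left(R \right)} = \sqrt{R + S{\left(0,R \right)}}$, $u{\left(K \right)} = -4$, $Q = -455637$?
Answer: $\frac{3193219650887759}{1405891407218288} + \frac{66616407585 i}{6840288848} \approx 2.2713 + 9.7388 i$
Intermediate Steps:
$S{\left(C,c \right)} = - 4 C c$ ($S{\left(C,c \right)} = C c \left(-4\right) = - 4 C c$)
$G{\left(R \right)} = \sqrt{R}$ ($G{\left(R \right)} = \sqrt{R - 0 R} = \sqrt{R + 0} = \sqrt{R}$)
$Z{\left(f \right)} = -8 + \frac{2 i f^{2}}{5}$ ($Z{\left(f \right)} = -8 + \frac{\sqrt{-4} f^{2}}{5} = -8 + \frac{2 i f^{2}}{5}$)
$\frac{Q}{Z{\left(342 \right)}} + \frac{466483}{205531} = - \frac{455637}{-8 + \frac{2 i 342^{2}}{5}} + \frac{466483}{205531} = - \frac{455637}{-8 + \frac{2}{5} i 116964} + 466483 \cdot \frac{1}{205531} = - \frac{455637}{-8 + \frac{233928 i}{5}} + \frac{466483}{205531} = - 455637 \frac{25 \left(-8 - \frac{233928 i}{5}\right)}{54722310784} + \frac{466483}{205531} = - \frac{11390925 \left(-8 - \frac{233928 i}{5}\right)}{54722310784} + \frac{466483}{205531} = \frac{466483}{205531} - \frac{11390925 \left(-8 - \frac{233928 i}{5}\right)}{54722310784}$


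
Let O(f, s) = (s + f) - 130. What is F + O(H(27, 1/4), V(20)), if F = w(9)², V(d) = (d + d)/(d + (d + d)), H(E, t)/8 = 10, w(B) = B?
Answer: 95/3 ≈ 31.667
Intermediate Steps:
H(E, t) = 80 (H(E, t) = 8*10 = 80)
V(d) = ⅔ (V(d) = (2*d)/(d + 2*d) = (2*d)/((3*d)) = (2*d)*(1/(3*d)) = ⅔)
O(f, s) = -130 + f + s (O(f, s) = (f + s) - 130 = -130 + f + s)
F = 81 (F = 9² = 81)
F + O(H(27, 1/4), V(20)) = 81 + (-130 + 80 + ⅔) = 81 - 148/3 = 95/3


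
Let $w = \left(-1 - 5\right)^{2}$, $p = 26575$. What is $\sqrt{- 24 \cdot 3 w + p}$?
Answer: $\sqrt{23983} \approx 154.86$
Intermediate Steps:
$w = 36$ ($w = \left(-1 - 5\right)^{2} = \left(-6\right)^{2} = 36$)
$\sqrt{- 24 \cdot 3 w + p} = \sqrt{- 24 \cdot 3 \cdot 36 + 26575} = \sqrt{\left(-24\right) 108 + 26575} = \sqrt{-2592 + 26575} = \sqrt{23983}$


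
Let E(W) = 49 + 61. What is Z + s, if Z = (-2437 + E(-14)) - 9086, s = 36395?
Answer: 24982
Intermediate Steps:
E(W) = 110
Z = -11413 (Z = (-2437 + 110) - 9086 = -2327 - 9086 = -11413)
Z + s = -11413 + 36395 = 24982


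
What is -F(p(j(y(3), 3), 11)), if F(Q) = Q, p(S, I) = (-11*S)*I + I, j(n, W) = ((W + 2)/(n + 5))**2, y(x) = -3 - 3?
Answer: 3014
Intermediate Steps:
y(x) = -6
j(n, W) = (2 + W)**2/(5 + n)**2 (j(n, W) = ((2 + W)/(5 + n))**2 = (2 + W)**2/(5 + n)**2)
p(S, I) = I - 11*I*S (p(S, I) = -11*I*S + I = I - 11*I*S)
-F(p(j(y(3), 3), 11)) = -11*(1 - 11*(2 + 3)**2/(5 - 6)**2) = -11*(1 - 11*5**2/(-1)**2) = -11*(1 - 275) = -11*(-274) = -1*(-3014) = 3014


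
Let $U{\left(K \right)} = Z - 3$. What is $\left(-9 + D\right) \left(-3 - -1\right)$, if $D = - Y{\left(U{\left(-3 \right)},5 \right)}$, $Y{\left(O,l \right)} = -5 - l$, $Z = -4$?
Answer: $-2$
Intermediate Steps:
$U{\left(K \right)} = -7$ ($U{\left(K \right)} = -4 - 3 = -7$)
$D = 10$ ($D = - (-5 - 5) = \left(-1\right) \left(-10\right) = 10$)
$\left(-9 + D\right) \left(-3 - -1\right) = \left(-9 + 10\right) \left(-3 - -1\right) = 1 \left(-3 + 1\right) = 1 \left(-2\right) = -2$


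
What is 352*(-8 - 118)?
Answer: -44352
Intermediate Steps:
352*(-8 - 118) = 352*(-126) = -44352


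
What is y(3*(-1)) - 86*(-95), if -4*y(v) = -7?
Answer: 32687/4 ≈ 8171.8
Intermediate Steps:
y(v) = 7/4 (y(v) = -1/4*(-7) = 7/4)
y(3*(-1)) - 86*(-95) = 7/4 - 86*(-95) = 7/4 + 8170 = 32687/4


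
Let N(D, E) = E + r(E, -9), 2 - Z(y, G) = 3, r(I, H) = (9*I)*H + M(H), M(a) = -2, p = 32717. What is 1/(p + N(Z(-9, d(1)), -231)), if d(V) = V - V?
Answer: 1/51195 ≈ 1.9533e-5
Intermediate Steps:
d(V) = 0
r(I, H) = -2 + 9*H*I (r(I, H) = (9*I)*H - 2 = 9*H*I - 2 = -2 + 9*H*I)
Z(y, G) = -1 (Z(y, G) = 2 - 1*3 = 2 - 3 = -1)
N(D, E) = -2 - 80*E (N(D, E) = E + (-2 + 9*(-9)*E) = E + (-2 - 81*E) = -2 - 80*E)
1/(p + N(Z(-9, d(1)), -231)) = 1/(32717 + (-2 - 80*(-231))) = 1/(32717 + (-2 + 18480)) = 1/(32717 + 18478) = 1/51195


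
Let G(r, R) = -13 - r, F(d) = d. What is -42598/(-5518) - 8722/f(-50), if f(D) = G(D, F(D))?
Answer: -23275935/102083 ≈ -228.01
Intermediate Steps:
f(D) = -13 - D
-42598/(-5518) - 8722/f(-50) = -42598/(-5518) - 8722/(-13 - 1*(-50)) = -42598*(-1/5518) - 8722/(-13 + 50) = 21299/2759 - 8722/37 = -23275935/102083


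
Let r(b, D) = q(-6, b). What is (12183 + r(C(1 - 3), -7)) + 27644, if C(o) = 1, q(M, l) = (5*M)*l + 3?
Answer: 39800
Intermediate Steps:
q(M, l) = 3 + 5*M*l (q(M, l) = 5*M*l + 3 = 3 + 5*M*l)
r(b, D) = 3 - 30*b (r(b, D) = 3 + 5*(-6)*b = 3 - 30*b)
(12183 + r(C(1 - 3), -7)) + 27644 = (12183 + (3 - 30*1)) + 27644 = (12183 + (3 - 30)) + 27644 = (12183 - 27) + 27644 = 12156 + 27644 = 39800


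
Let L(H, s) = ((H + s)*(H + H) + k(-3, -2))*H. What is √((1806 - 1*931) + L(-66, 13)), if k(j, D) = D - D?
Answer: I*√460861 ≈ 678.87*I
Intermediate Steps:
k(j, D) = 0
L(H, s) = 2*H²*(H + s) (L(H, s) = ((H + s)*(H + H) + 0)*H = ((H + s)*(2*H) + 0)*H = (2*H*(H + s) + 0)*H = (2*H*(H + s))*H = 2*H²*(H + s))
√((1806 - 1*931) + L(-66, 13)) = √((1806 - 1*931) + 2*(-66)²*(-66 + 13)) = √((1806 - 931) + 2*4356*(-53)) = √(875 - 461736) = √(-460861) = I*√460861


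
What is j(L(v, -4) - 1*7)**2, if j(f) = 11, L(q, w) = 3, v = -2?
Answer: 121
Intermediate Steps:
j(L(v, -4) - 1*7)**2 = 11**2 = 121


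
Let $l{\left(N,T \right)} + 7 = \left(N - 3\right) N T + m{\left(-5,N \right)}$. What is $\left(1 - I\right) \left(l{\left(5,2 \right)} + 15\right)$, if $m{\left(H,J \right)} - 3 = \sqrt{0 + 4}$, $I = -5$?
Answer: $198$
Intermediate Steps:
$m{\left(H,J \right)} = 5$ ($m{\left(H,J \right)} = 3 + \sqrt{0 + 4} = 3 + \sqrt{4} = 3 + 2 = 5$)
$l{\left(N,T \right)} = -2 + N T \left(-3 + N\right)$ ($l{\left(N,T \right)} = -7 + \left(\left(N - 3\right) N T + 5\right) = -7 + \left(\left(-3 + N\right) N T + 5\right) = -7 + \left(N \left(-3 + N\right) T + 5\right) = -7 + \left(N T \left(-3 + N\right) + 5\right) = -7 + \left(5 + N T \left(-3 + N\right)\right) = -2 + N T \left(-3 + N\right)$)
$\left(1 - I\right) \left(l{\left(5,2 \right)} + 15\right) = \left(1 - -5\right) \left(\left(-2 + 2 \cdot 5^{2} - 15 \cdot 2\right) + 15\right) = \left(1 + 5\right) \left(\left(-2 + 2 \cdot 25 - 30\right) + 15\right) = 6 \left(\left(-2 + 50 - 30\right) + 15\right) = 6 \left(18 + 15\right) = 6 \cdot 33 = 198$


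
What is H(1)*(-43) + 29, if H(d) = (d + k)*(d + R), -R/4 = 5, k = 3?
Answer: 3297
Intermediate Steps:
R = -20 (R = -4*5 = -20)
H(d) = (-20 + d)*(3 + d) (H(d) = (d + 3)*(d - 20) = (3 + d)*(-20 + d) = (-20 + d)*(3 + d))
H(1)*(-43) + 29 = (-60 + 1² - 17*1)*(-43) + 29 = (-60 + 1 - 17)*(-43) + 29 = -76*(-43) + 29 = 3268 + 29 = 3297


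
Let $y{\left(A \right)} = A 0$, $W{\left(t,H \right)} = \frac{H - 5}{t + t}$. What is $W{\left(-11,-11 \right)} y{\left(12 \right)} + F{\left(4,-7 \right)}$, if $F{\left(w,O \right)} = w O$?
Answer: $-28$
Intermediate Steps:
$W{\left(t,H \right)} = \frac{-5 + H}{2 t}$
$y{\left(A \right)} = 0$
$F{\left(w,O \right)} = O w$
$W{\left(-11,-11 \right)} y{\left(12 \right)} + F{\left(4,-7 \right)} = \frac{-5 - 11}{2 \left(-11\right)} 0 - 28 = \frac{1}{2} \left(- \frac{1}{11}\right) \left(-16\right) 0 - 28 = \frac{8}{11} \cdot 0 - 28 = 0 - 28 = -28$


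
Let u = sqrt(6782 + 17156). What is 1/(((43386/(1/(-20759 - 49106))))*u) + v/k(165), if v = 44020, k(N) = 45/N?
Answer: 484220/3 - sqrt(23938)/72559977260820 ≈ 1.6141e+5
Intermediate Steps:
u = sqrt(23938) ≈ 154.72
1/(((43386/(1/(-20759 - 49106))))*u) + v/k(165) = 1/(((43386/(1/(-20759 - 49106))))*(sqrt(23938))) + 44020/((45/165)) = (sqrt(23938)/23938)/((43386/(1/(-69865)))) + 44020/((45*(1/165))) = (sqrt(23938)/23938)/((43386/(-1/69865))) + 44020/(3/11) = (sqrt(23938)/23938)/((43386*(-69865))) + 44020*(11/3) = (sqrt(23938)/23938)/(-3031162890) + 484220/3 = -sqrt(23938)/72559977260820 + 484220/3 = 484220/3 - sqrt(23938)/72559977260820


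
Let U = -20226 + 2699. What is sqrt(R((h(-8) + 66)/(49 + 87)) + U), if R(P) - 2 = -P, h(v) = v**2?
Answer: I*sqrt(20260005)/34 ≈ 132.39*I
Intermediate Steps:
R(P) = 2 - P
U = -17527
sqrt(R((h(-8) + 66)/(49 + 87)) + U) = sqrt((2 - ((-8)**2 + 66)/(49 + 87)) - 17527) = sqrt((2 - (64 + 66)/136) - 17527) = sqrt((2 - 130/136) - 17527) = sqrt((2 - 1*65/68) - 17527) = sqrt((2 - 65/68) - 17527) = sqrt(71/68 - 17527) = sqrt(-1191765/68) = I*sqrt(20260005)/34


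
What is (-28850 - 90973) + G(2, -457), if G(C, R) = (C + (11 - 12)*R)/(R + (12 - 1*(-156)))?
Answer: -2037018/17 ≈ -1.1982e+5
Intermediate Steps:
G(C, R) = (C - R)/(168 + R) (G(C, R) = (C - R)/(R + (12 + 156)) = (C - R)/(R + 168) = (C - R)/(168 + R))
(-28850 - 90973) + G(2, -457) = (-28850 - 90973) + (2 - 1*(-457))/(168 - 457) = -119823 + (2 + 457)/(-289) = -119823 - 1/289*459 = -119823 - 27/17 = -2037018/17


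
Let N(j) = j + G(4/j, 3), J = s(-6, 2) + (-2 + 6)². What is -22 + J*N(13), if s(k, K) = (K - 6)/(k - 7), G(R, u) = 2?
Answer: 2894/13 ≈ 222.62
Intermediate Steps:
s(k, K) = (-6 + K)/(-7 + k)
J = 212/13 (J = (-6 + 2)/(-7 - 6) + (-2 + 6)² = -4/(-13) + 4² = -1/13*(-4) + 16 = 4/13 + 16 = 212/13 ≈ 16.308)
N(j) = 2 + j (N(j) = j + 2 = 2 + j)
-22 + J*N(13) = -22 + 212*(2 + 13)/13 = -22 + (212/13)*15 = -22 + 3180/13 = 2894/13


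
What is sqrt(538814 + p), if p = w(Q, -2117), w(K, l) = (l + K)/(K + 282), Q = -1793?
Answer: 2*sqrt(307545866626)/1511 ≈ 734.04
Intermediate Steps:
w(K, l) = (K + l)/(282 + K)
p = 3910/1511 (p = (-1793 - 2117)/(282 - 1793) = -3910/(-1511) = -1/1511*(-3910) = 3910/1511 ≈ 2.5877)
sqrt(538814 + p) = sqrt(538814 + 3910/1511) = sqrt(814151864/1511) = 2*sqrt(307545866626)/1511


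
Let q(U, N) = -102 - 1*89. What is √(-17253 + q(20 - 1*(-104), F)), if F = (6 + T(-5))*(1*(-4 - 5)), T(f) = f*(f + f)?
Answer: 14*I*√89 ≈ 132.08*I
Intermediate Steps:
T(f) = 2*f² (T(f) = f*(2*f) = 2*f²)
F = -504 (F = (6 + 2*(-5)²)*(1*(-4 - 5)) = (6 + 2*25)*(1*(-9)) = (6 + 50)*(-9) = 56*(-9) = -504)
q(U, N) = -191 (q(U, N) = -102 - 89 = -191)
√(-17253 + q(20 - 1*(-104), F)) = √(-17253 - 191) = √(-17444) = 14*I*√89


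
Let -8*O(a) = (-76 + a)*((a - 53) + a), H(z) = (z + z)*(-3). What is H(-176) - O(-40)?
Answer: 5969/2 ≈ 2984.5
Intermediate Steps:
H(z) = -6*z (H(z) = (2*z)*(-3) = -6*z)
O(a) = -(-76 + a)*(-53 + 2*a)/8 (O(a) = -(-76 + a)*((a - 53) + a)/8 = -(-76 + a)*((-53 + a) + a)/8 = -(-76 + a)*(-53 + 2*a)/8)
H(-176) - O(-40) = -6*(-176) - (-1007/2 - 1/4*(-40)**2 + (205/8)*(-40)) = 1056 - (-1007/2 - 1/4*1600 - 1025) = 1056 - (-1007/2 - 400 - 1025) = 1056 - 1*(-3857/2) = 1056 + 3857/2 = 5969/2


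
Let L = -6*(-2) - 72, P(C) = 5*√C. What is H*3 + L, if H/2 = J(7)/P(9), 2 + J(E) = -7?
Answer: -318/5 ≈ -63.600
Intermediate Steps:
J(E) = -9 (J(E) = -2 - 7 = -9)
L = -60 (L = 12 - 72 = -60)
H = -6/5 (H = 2*(-9/(5*√9)) = 2*(-9/(5*3)) = 2*(-9/15) = 2*(-9*1/15) = 2*(-⅗) = -6/5 ≈ -1.2000)
H*3 + L = -6/5*3 - 60 = -18/5 - 60 = -318/5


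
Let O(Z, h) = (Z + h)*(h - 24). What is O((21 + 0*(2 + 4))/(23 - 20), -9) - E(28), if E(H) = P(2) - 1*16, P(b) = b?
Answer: 80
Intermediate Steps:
E(H) = -14 (E(H) = 2 - 1*16 = 2 - 16 = -14)
O(Z, h) = (-24 + h)*(Z + h) (O(Z, h) = (Z + h)*(-24 + h) = (-24 + h)*(Z + h))
O((21 + 0*(2 + 4))/(23 - 20), -9) - E(28) = ((-9)² - 24*(21 + 0*(2 + 4))/(23 - 20) - 24*(-9) + ((21 + 0*(2 + 4))/(23 - 20))*(-9)) - 1*(-14) = (81 - 24*(21 + 0*6)/3 + 216 + ((21 + 0*6)/3)*(-9)) + 14 = (81 - 24*(21 + 0)/3 + 216 + ((21 + 0)*(⅓))*(-9)) + 14 = (81 - 504/3 + 216 + (21*(⅓))*(-9)) + 14 = (81 - 24*7 + 216 + 7*(-9)) + 14 = (81 - 168 + 216 - 63) + 14 = 66 + 14 = 80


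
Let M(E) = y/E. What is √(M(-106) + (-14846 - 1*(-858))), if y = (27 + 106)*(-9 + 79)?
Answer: 3*I*√4393223/53 ≈ 118.64*I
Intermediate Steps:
y = 9310 (y = 133*70 = 9310)
M(E) = 9310/E
√(M(-106) + (-14846 - 1*(-858))) = √(9310/(-106) + (-14846 - 1*(-858))) = √(9310*(-1/106) + (-14846 + 858)) = √(-4655/53 - 13988) = √(-746019/53) = 3*I*√4393223/53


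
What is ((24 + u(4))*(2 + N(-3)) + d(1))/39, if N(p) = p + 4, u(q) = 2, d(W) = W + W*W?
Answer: 80/39 ≈ 2.0513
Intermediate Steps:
d(W) = W + W²
N(p) = 4 + p
((24 + u(4))*(2 + N(-3)) + d(1))/39 = ((24 + 2)*(2 + (4 - 3)) + 1*(1 + 1))/39 = (26*(2 + 1) + 1*2)*(1/39) = (26*3 + 2)*(1/39) = (78 + 2)*(1/39) = 80*(1/39) = 80/39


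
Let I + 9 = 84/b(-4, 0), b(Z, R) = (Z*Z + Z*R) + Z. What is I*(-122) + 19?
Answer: 263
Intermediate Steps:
b(Z, R) = Z + Z**2 + R*Z (b(Z, R) = (Z**2 + R*Z) + Z = Z + Z**2 + R*Z)
I = -2 (I = -9 + 84/((-4*(1 + 0 - 4))) = -9 + 84/((-4*(-3))) = -9 + 84/12 = -9 + 84*(1/12) = -9 + 7 = -2)
I*(-122) + 19 = -2*(-122) + 19 = 244 + 19 = 263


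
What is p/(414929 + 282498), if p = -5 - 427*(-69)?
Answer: 29458/697427 ≈ 0.042238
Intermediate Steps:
p = 29458 (p = -5 + 29463 = 29458)
p/(414929 + 282498) = 29458/(414929 + 282498) = 29458/697427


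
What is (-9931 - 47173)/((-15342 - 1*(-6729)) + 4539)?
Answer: 28552/2037 ≈ 14.017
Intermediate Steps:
(-9931 - 47173)/((-15342 - 1*(-6729)) + 4539) = -57104/((-15342 + 6729) + 4539) = -57104/(-8613 + 4539) = -57104/(-4074) = -57104*(-1/4074) = 28552/2037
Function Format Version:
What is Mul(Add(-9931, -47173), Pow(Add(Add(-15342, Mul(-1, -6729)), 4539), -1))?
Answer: Rational(28552, 2037) ≈ 14.017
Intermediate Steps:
Mul(Add(-9931, -47173), Pow(Add(Add(-15342, Mul(-1, -6729)), 4539), -1)) = Mul(-57104, Pow(Add(Add(-15342, 6729), 4539), -1)) = Mul(-57104, Pow(Add(-8613, 4539), -1)) = Mul(-57104, Pow(-4074, -1)) = Mul(-57104, Rational(-1, 4074)) = Rational(28552, 2037)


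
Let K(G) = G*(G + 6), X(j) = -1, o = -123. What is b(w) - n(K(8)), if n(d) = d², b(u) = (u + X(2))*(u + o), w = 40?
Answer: -15781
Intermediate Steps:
K(G) = G*(6 + G)
b(u) = (-1 + u)*(-123 + u) (b(u) = (u - 1)*(u - 123) = (-1 + u)*(-123 + u))
b(w) - n(K(8)) = (123 + 40² - 124*40) - (8*(6 + 8))² = (123 + 1600 - 4960) - (8*14)² = -3237 - 1*112² = -3237 - 1*12544 = -3237 - 12544 = -15781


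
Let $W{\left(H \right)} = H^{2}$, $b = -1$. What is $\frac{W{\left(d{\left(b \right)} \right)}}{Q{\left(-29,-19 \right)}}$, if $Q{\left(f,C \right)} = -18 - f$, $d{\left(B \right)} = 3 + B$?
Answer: $\frac{4}{11} \approx 0.36364$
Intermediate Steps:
$\frac{W{\left(d{\left(b \right)} \right)}}{Q{\left(-29,-19 \right)}} = \frac{\left(3 - 1\right)^{2}}{-18 - -29} = \frac{2^{2}}{-18 + 29} = \frac{4}{11}$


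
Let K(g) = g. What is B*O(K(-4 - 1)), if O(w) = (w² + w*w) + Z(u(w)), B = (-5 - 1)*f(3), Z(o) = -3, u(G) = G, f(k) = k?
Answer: -846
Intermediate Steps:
B = -18 (B = (-5 - 1)*3 = -6*3 = -18)
O(w) = -3 + 2*w² (O(w) = (w² + w*w) - 3 = (w² + w²) - 3 = 2*w² - 3 = -3 + 2*w²)
B*O(K(-4 - 1)) = -18*(-3 + 2*(-4 - 1)²) = -18*(-3 + 2*(-5)²) = -18*(-3 + 2*25) = -18*(-3 + 50) = -18*47 = -846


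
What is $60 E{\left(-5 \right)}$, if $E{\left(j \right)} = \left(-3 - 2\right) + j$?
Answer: $-600$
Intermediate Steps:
$E{\left(j \right)} = -5 + j$
$60 E{\left(-5 \right)} = 60 \left(-5 - 5\right) = 60 \left(-10\right) = -600$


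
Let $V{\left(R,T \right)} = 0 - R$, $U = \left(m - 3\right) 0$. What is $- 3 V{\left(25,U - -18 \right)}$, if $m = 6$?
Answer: $75$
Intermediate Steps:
$U = 0$ ($U = \left(6 - 3\right) 0 = 3 \cdot 0 = 0$)
$V{\left(R,T \right)} = - R$
$- 3 V{\left(25,U - -18 \right)} = - 3 \left(\left(-1\right) 25\right) = \left(-3\right) \left(-25\right) = 75$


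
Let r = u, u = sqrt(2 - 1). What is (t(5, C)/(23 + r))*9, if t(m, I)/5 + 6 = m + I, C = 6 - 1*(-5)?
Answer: 75/4 ≈ 18.750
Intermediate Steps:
C = 11 (C = 6 + 5 = 11)
u = 1 (u = sqrt(1) = 1)
r = 1
t(m, I) = -30 + 5*I + 5*m (t(m, I) = -30 + 5*(m + I) = -30 + 5*(I + m) = -30 + (5*I + 5*m) = -30 + 5*I + 5*m)
(t(5, C)/(23 + r))*9 = ((-30 + 5*11 + 5*5)/(23 + 1))*9 = ((-30 + 55 + 25)/24)*9 = (50*(1/24))*9 = (25/12)*9 = 75/4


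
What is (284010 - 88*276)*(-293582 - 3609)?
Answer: -77187040902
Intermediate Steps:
(284010 - 88*276)*(-293582 - 3609) = (284010 - 24288)*(-297191) = 259722*(-297191) = -77187040902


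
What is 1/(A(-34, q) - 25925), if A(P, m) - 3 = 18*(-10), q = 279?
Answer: -1/26102 ≈ -3.8311e-5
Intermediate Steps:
A(P, m) = -177 (A(P, m) = 3 + 18*(-10) = 3 - 180 = -177)
1/(A(-34, q) - 25925) = 1/(-177 - 25925) = 1/(-26102) = -1/26102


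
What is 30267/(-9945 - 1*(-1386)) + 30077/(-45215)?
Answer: -60220424/14333155 ≈ -4.2015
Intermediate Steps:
30267/(-9945 - 1*(-1386)) + 30077/(-45215) = 30267/(-9945 + 1386) + 30077*(-1/45215) = 30267/(-8559) - 30077/45215 = 30267*(-1/8559) - 30077/45215 = -1121/317 - 30077/45215 = -60220424/14333155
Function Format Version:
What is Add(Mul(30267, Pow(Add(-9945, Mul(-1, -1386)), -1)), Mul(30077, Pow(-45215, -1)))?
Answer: Rational(-60220424, 14333155) ≈ -4.2015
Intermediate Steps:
Add(Mul(30267, Pow(Add(-9945, Mul(-1, -1386)), -1)), Mul(30077, Pow(-45215, -1))) = Add(Mul(30267, Pow(Add(-9945, 1386), -1)), Mul(30077, Rational(-1, 45215))) = Add(Mul(30267, Pow(-8559, -1)), Rational(-30077, 45215)) = Add(Mul(30267, Rational(-1, 8559)), Rational(-30077, 45215)) = Add(Rational(-1121, 317), Rational(-30077, 45215)) = Rational(-60220424, 14333155)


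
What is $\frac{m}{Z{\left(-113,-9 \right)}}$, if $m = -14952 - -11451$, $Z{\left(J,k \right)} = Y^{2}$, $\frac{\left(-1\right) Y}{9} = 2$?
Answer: $- \frac{389}{36} \approx -10.806$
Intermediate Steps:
$Y = -18$ ($Y = \left(-9\right) 2 = -18$)
$Z{\left(J,k \right)} = 324$ ($Z{\left(J,k \right)} = \left(-18\right)^{2} = 324$)
$m = -3501$ ($m = -14952 + 11451 = -3501$)
$\frac{m}{Z{\left(-113,-9 \right)}} = - \frac{3501}{324} = \left(-3501\right) \frac{1}{324} = - \frac{389}{36}$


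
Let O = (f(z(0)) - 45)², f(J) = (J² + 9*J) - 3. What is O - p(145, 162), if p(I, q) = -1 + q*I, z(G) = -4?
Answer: -18865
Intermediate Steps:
p(I, q) = -1 + I*q
f(J) = -3 + J² + 9*J
O = 4624 (O = ((-3 + (-4)² + 9*(-4)) - 45)² = ((-3 + 16 - 36) - 45)² = (-23 - 45)² = (-68)² = 4624)
O - p(145, 162) = 4624 - (-1 + 145*162) = 4624 - (-1 + 23490) = 4624 - 1*23489 = 4624 - 23489 = -18865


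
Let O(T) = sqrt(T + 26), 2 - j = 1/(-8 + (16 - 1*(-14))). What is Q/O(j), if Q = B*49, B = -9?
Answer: -147*sqrt(13530)/205 ≈ -83.409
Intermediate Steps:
j = 43/22 (j = 2 - 1/(-8 + (16 - 1*(-14))) = 2 - 1/(-8 + (16 + 14)) = 2 - 1/(-8 + 30) = 2 - 1/22 = 43/22 ≈ 1.9545)
O(T) = sqrt(26 + T)
Q = -441 (Q = -9*49 = -441)
Q/O(j) = -441/sqrt(26 + 43/22) = -441*sqrt(13530)/615 = -147*sqrt(13530)/205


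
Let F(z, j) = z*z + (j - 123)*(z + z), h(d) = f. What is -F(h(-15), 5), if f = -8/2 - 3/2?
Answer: -5313/4 ≈ -1328.3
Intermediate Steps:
f = -11/2 (f = -8*½ - 3*½ = -4 - 3/2 = -11/2 ≈ -5.5000)
h(d) = -11/2
F(z, j) = z² + 2*z*(-123 + j) (F(z, j) = z² + (-123 + j)*(2*z) = z² + 2*z*(-123 + j))
-F(h(-15), 5) = -(-11)*(-246 - 11/2 + 2*5)/2 = -(-11)*(-246 - 11/2 + 10)/2 = -(-11)*(-483)/(2*2) = -1*5313/4 = -5313/4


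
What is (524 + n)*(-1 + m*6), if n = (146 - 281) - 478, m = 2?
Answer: -979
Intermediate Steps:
n = -613 (n = -135 - 478 = -613)
(524 + n)*(-1 + m*6) = (524 - 613)*(-1 + 2*6) = -89*(-1 + 12) = -89*11 = -979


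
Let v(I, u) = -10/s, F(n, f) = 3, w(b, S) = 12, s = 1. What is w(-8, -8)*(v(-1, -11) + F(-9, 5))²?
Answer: 588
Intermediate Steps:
v(I, u) = -10 (v(I, u) = -10/1 = -10*1 = -10)
w(-8, -8)*(v(-1, -11) + F(-9, 5))² = 12*(-10 + 3)² = 12*(-7)² = 12*49 = 588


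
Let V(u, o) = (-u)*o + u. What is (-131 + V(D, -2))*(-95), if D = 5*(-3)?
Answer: 16720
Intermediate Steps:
D = -15
V(u, o) = u - o*u (V(u, o) = -o*u + u = u - o*u)
(-131 + V(D, -2))*(-95) = (-131 - 15*(1 - 1*(-2)))*(-95) = (-131 - 15*(1 + 2))*(-95) = (-131 - 15*3)*(-95) = (-131 - 45)*(-95) = -176*(-95) = 16720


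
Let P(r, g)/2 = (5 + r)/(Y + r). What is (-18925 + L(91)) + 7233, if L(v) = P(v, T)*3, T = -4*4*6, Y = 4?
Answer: -1110164/95 ≈ -11686.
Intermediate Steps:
T = -96 (T = -16*6 = -96)
P(r, g) = 2*(5 + r)/(4 + r) (P(r, g) = 2*((5 + r)/(4 + r)) = 2*(5 + r)/(4 + r))
L(v) = 6*(5 + v)/(4 + v) (L(v) = (2*(5 + v)/(4 + v))*3 = 6*(5 + v)/(4 + v))
(-18925 + L(91)) + 7233 = (-18925 + 6*(5 + 91)/(4 + 91)) + 7233 = (-18925 + 6*96/95) + 7233 = (-18925 + 6*(1/95)*96) + 7233 = (-18925 + 576/95) + 7233 = -1797299/95 + 7233 = -1110164/95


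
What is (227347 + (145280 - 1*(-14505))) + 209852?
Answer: 596984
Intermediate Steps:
(227347 + (145280 - 1*(-14505))) + 209852 = (227347 + (145280 + 14505)) + 209852 = (227347 + 159785) + 209852 = 387132 + 209852 = 596984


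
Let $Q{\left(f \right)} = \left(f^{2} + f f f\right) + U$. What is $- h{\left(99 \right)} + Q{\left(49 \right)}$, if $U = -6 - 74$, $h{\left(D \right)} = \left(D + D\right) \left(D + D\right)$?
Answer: $80766$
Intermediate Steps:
$h{\left(D \right)} = 4 D^{2}$ ($h{\left(D \right)} = 2 D 2 D = 4 D^{2}$)
$U = -80$ ($U = -6 - 74 = -80$)
$Q{\left(f \right)} = -80 + f^{2} + f^{3}$ ($Q{\left(f \right)} = \left(f^{2} + f f f\right) - 80 = \left(f^{2} + f^{2} f\right) - 80 = \left(f^{2} + f^{3}\right) - 80 = -80 + f^{2} + f^{3}$)
$- h{\left(99 \right)} + Q{\left(49 \right)} = - 4 \cdot 99^{2} + \left(-80 + 49^{2} + 49^{3}\right) = - 4 \cdot 9801 + \left(-80 + 2401 + 117649\right) = \left(-1\right) 39204 + 119970 = -39204 + 119970 = 80766$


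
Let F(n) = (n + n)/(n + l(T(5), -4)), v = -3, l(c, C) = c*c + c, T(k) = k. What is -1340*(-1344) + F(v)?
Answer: 16208638/9 ≈ 1.8010e+6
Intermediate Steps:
l(c, C) = c + c**2 (l(c, C) = c**2 + c = c + c**2)
F(n) = 2*n/(30 + n) (F(n) = (n + n)/(n + 5*(1 + 5)) = (2*n)/(n + 5*6) = (2*n)/(n + 30) = (2*n)/(30 + n) = 2*n/(30 + n))
-1340*(-1344) + F(v) = -1340*(-1344) + 2*(-3)/(30 - 3) = 1800960 + 2*(-3)/27 = 1800960 + 2*(-3)*(1/27) = 1800960 - 2/9 = 16208638/9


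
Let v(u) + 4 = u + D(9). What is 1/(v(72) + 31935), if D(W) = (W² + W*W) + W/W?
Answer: 1/32166 ≈ 3.1089e-5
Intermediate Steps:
D(W) = 1 + 2*W² (D(W) = (W² + W²) + 1 = 2*W² + 1 = 1 + 2*W²)
v(u) = 159 + u (v(u) = -4 + (u + (1 + 2*9²)) = -4 + (u + (1 + 2*81)) = -4 + (u + (1 + 162)) = -4 + (u + 163) = -4 + (163 + u) = 159 + u)
1/(v(72) + 31935) = 1/((159 + 72) + 31935) = 1/(231 + 31935) = 1/32166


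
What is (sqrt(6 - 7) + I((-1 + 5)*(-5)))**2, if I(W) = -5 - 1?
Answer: (6 - I)**2 ≈ 35.0 - 12.0*I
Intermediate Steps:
I(W) = -6
(sqrt(6 - 7) + I((-1 + 5)*(-5)))**2 = (sqrt(6 - 7) - 6)**2 = (sqrt(-1) - 6)**2 = (I - 6)**2 = (-6 + I)**2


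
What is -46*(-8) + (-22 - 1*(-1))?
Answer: 347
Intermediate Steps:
-46*(-8) + (-22 - 1*(-1)) = 368 + (-22 + 1) = 368 - 21 = 347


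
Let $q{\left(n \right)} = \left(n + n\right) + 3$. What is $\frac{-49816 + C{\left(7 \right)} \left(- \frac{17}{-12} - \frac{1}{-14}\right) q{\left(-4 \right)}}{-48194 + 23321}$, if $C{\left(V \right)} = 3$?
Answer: $\frac{1395473}{696444} \approx 2.0037$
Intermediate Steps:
$q{\left(n \right)} = 3 + 2 n$ ($q{\left(n \right)} = 2 n + 3 = 3 + 2 n$)
$\frac{-49816 + C{\left(7 \right)} \left(- \frac{17}{-12} - \frac{1}{-14}\right) q{\left(-4 \right)}}{-48194 + 23321} = \frac{-49816 + 3 \left(- \frac{17}{-12} - \frac{1}{-14}\right) \left(3 + 2 \left(-4\right)\right)}{-48194 + 23321} = \frac{-49816 + 3 \left(\left(-17\right) \left(- \frac{1}{12}\right) - - \frac{1}{14}\right) \left(3 - 8\right)}{-24873} = \left(-49816 + 3 \left(\frac{17}{12} + \frac{1}{14}\right) \left(-5\right)\right) \left(- \frac{1}{24873}\right) = \left(-49816 + 3 \cdot \frac{125}{84} \left(-5\right)\right) \left(- \frac{1}{24873}\right) = \left(-49816 + \frac{125}{28} \left(-5\right)\right) \left(- \frac{1}{24873}\right) = \left(-49816 - \frac{625}{28}\right) \left(- \frac{1}{24873}\right) = \left(- \frac{1395473}{28}\right) \left(- \frac{1}{24873}\right) = \frac{1395473}{696444}$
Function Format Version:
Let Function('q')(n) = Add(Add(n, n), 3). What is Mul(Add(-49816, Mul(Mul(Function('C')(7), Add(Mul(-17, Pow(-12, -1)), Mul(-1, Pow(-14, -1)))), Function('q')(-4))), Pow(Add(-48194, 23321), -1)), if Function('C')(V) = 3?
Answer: Rational(1395473, 696444) ≈ 2.0037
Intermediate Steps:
Function('q')(n) = Add(3, Mul(2, n)) (Function('q')(n) = Add(Mul(2, n), 3) = Add(3, Mul(2, n)))
Mul(Add(-49816, Mul(Mul(Function('C')(7), Add(Mul(-17, Pow(-12, -1)), Mul(-1, Pow(-14, -1)))), Function('q')(-4))), Pow(Add(-48194, 23321), -1)) = Mul(Add(-49816, Mul(Mul(3, Add(Mul(-17, Pow(-12, -1)), Mul(-1, Pow(-14, -1)))), Add(3, Mul(2, -4)))), Pow(Add(-48194, 23321), -1)) = Mul(Add(-49816, Mul(Mul(3, Add(Mul(-17, Rational(-1, 12)), Mul(-1, Rational(-1, 14)))), Add(3, -8))), Pow(-24873, -1)) = Mul(Add(-49816, Mul(Mul(3, Add(Rational(17, 12), Rational(1, 14))), -5)), Rational(-1, 24873)) = Mul(Add(-49816, Mul(Mul(3, Rational(125, 84)), -5)), Rational(-1, 24873)) = Mul(Add(-49816, Mul(Rational(125, 28), -5)), Rational(-1, 24873)) = Mul(Add(-49816, Rational(-625, 28)), Rational(-1, 24873)) = Mul(Rational(-1395473, 28), Rational(-1, 24873)) = Rational(1395473, 696444)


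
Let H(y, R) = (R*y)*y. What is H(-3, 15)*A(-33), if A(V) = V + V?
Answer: -8910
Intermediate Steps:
H(y, R) = R*y²
A(V) = 2*V
H(-3, 15)*A(-33) = (15*(-3)²)*(2*(-33)) = (15*9)*(-66) = 135*(-66) = -8910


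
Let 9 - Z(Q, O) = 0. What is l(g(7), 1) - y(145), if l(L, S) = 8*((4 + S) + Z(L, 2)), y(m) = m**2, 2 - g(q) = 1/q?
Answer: -20913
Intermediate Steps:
g(q) = 2 - 1/q
Z(Q, O) = 9 (Z(Q, O) = 9 - 1*0 = 9 + 0 = 9)
l(L, S) = 104 + 8*S (l(L, S) = 8*((4 + S) + 9) = 8*(13 + S) = 104 + 8*S)
l(g(7), 1) - y(145) = (104 + 8*1) - 1*145**2 = (104 + 8) - 1*21025 = 112 - 21025 = -20913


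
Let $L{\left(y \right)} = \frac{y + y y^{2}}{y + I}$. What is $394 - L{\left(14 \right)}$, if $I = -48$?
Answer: $\frac{8077}{17} \approx 475.12$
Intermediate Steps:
$L{\left(y \right)} = \frac{y + y^{3}}{-48 + y}$ ($L{\left(y \right)} = \frac{y + y y^{2}}{y - 48} = \frac{y + y^{3}}{-48 + y}$)
$394 - L{\left(14 \right)} = 394 - \frac{14 + 14^{3}}{-48 + 14} = 394 - \frac{14 + 2744}{-34} = 394 - \left(- \frac{1}{34}\right) 2758 = 394 - - \frac{1379}{17} = 394 + \frac{1379}{17} = \frac{8077}{17}$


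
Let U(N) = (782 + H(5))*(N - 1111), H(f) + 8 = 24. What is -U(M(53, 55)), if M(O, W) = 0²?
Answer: 886578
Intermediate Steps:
M(O, W) = 0
H(f) = 16 (H(f) = -8 + 24 = 16)
U(N) = -886578 + 798*N (U(N) = (782 + 16)*(N - 1111) = 798*(-1111 + N) = -886578 + 798*N)
-U(M(53, 55)) = -(-886578 + 798*0) = -(-886578 + 0) = -1*(-886578) = 886578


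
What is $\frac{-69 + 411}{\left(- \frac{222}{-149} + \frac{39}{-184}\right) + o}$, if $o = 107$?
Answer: $\frac{9376272}{2968549} \approx 3.1585$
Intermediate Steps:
$\frac{-69 + 411}{\left(- \frac{222}{-149} + \frac{39}{-184}\right) + o} = \frac{-69 + 411}{\left(- \frac{222}{-149} + \frac{39}{-184}\right) + 107} = \frac{342}{\left(\left(-222\right) \left(- \frac{1}{149}\right) + 39 \left(- \frac{1}{184}\right)\right) + 107} = \frac{342}{\left(\frac{222}{149} - \frac{39}{184}\right) + 107} = \frac{342}{\frac{35037}{27416} + 107} = \frac{342}{\frac{2968549}{27416}} = 342 \cdot \frac{27416}{2968549} = \frac{9376272}{2968549}$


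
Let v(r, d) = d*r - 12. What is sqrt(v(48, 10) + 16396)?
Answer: 4*sqrt(1054) ≈ 129.86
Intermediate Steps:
v(r, d) = -12 + d*r
sqrt(v(48, 10) + 16396) = sqrt((-12 + 10*48) + 16396) = sqrt((-12 + 480) + 16396) = sqrt(468 + 16396) = sqrt(16864) = 4*sqrt(1054)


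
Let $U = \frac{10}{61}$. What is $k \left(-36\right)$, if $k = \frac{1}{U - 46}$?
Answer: $\frac{183}{233} \approx 0.78541$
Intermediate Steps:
$U = \frac{10}{61}$ ($U = 10 \cdot \frac{1}{61} = \frac{10}{61} \approx 0.16393$)
$k = - \frac{61}{2796}$ ($k = \frac{1}{\frac{10}{61} - 46} = \frac{1}{- \frac{2796}{61}} = - \frac{61}{2796} \approx -0.021817$)
$k \left(-36\right) = \left(- \frac{61}{2796}\right) \left(-36\right) = \frac{183}{233}$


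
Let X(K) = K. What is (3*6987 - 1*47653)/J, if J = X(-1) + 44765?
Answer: -6673/11191 ≈ -0.59628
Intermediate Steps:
J = 44764 (J = -1 + 44765 = 44764)
(3*6987 - 1*47653)/J = (3*6987 - 1*47653)/44764 = (20961 - 47653)*(1/44764) = -26692*1/44764 = -6673/11191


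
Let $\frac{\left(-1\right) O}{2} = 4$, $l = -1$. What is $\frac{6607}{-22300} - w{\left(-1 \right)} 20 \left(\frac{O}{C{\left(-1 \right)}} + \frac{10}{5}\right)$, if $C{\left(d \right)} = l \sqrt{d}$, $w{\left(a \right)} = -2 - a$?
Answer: $\frac{885393}{22300} - 160 i \approx 39.704 - 160.0 i$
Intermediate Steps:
$C{\left(d \right)} = - \sqrt{d}$
$O = -8$ ($O = \left(-2\right) 4 = -8$)
$\frac{6607}{-22300} - w{\left(-1 \right)} 20 \left(\frac{O}{C{\left(-1 \right)}} + \frac{10}{5}\right) = \frac{6607}{-22300} - \left(-2 - -1\right) 20 \left(- \frac{8}{\left(-1\right) \sqrt{-1}} + \frac{10}{5}\right) = 6607 \left(- \frac{1}{22300}\right) - \left(-2 + 1\right) 20 \left(- \frac{8}{\left(-1\right) i} + 10 \cdot \frac{1}{5}\right) = - \frac{6607}{22300} - \left(-1\right) 20 \left(- 8 i + 2\right) = - \frac{6607}{22300} - - 20 \left(2 - 8 i\right) = - \frac{6607}{22300} - \left(-40 + 160 i\right) = - \frac{6607}{22300} + \left(40 - 160 i\right) = \frac{885393}{22300} - 160 i$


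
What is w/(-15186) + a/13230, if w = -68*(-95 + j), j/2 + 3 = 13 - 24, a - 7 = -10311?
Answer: -3180146/2391795 ≈ -1.3296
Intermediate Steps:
a = -10304 (a = 7 - 10311 = -10304)
j = -28 (j = -6 + 2*(13 - 24) = -6 + 2*(-11) = -6 - 22 = -28)
w = 8364 (w = -68*(-95 - 28) = -68*(-123) = 8364)
w/(-15186) + a/13230 = 8364/(-15186) - 10304/13230 = 8364*(-1/15186) - 10304*1/13230 = -1394/2531 - 736/945 = -3180146/2391795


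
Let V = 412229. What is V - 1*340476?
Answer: 71753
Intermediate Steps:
V - 1*340476 = 412229 - 1*340476 = 412229 - 340476 = 71753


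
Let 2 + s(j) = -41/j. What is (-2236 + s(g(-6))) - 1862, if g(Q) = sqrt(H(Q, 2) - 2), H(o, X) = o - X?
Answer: -4100 + 41*I*sqrt(10)/10 ≈ -4100.0 + 12.965*I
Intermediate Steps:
g(Q) = sqrt(-4 + Q) (g(Q) = sqrt((Q - 1*2) - 2) = sqrt((Q - 2) - 2) = sqrt((-2 + Q) - 2) = sqrt(-4 + Q))
s(j) = -2 - 41/j
(-2236 + s(g(-6))) - 1862 = (-2236 + (-2 - 41/sqrt(-4 - 6))) - 1862 = (-2236 + (-2 - 41*(-I*sqrt(10)/10))) - 1862 = (-2236 + (-2 - (-41)*I*sqrt(10)/10)) - 1862 = (-2236 + (-2 + 41*I*sqrt(10)/10)) - 1862 = (-2238 + 41*I*sqrt(10)/10) - 1862 = -4100 + 41*I*sqrt(10)/10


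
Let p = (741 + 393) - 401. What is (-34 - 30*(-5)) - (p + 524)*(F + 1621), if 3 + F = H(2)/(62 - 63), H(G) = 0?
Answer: -2033710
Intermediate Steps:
p = 733 (p = 1134 - 401 = 733)
F = -3 (F = -3 + 0/(62 - 63) = -3 + 0/(-1) = -3 - 1*0 = -3 + 0 = -3)
(-34 - 30*(-5)) - (p + 524)*(F + 1621) = (-34 - 30*(-5)) - (733 + 524)*(-3 + 1621) = (-34 + 150) - 1257*1618 = 116 - 1*2033826 = 116 - 2033826 = -2033710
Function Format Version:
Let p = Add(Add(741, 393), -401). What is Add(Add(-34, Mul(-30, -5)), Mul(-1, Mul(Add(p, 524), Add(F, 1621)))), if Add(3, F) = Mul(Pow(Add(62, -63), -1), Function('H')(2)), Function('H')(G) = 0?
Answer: -2033710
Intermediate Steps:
p = 733 (p = Add(1134, -401) = 733)
F = -3 (F = Add(-3, Mul(Pow(Add(62, -63), -1), 0)) = Add(-3, Mul(Pow(-1, -1), 0)) = Add(-3, Mul(-1, 0)) = Add(-3, 0) = -3)
Add(Add(-34, Mul(-30, -5)), Mul(-1, Mul(Add(p, 524), Add(F, 1621)))) = Add(Add(-34, Mul(-30, -5)), Mul(-1, Mul(Add(733, 524), Add(-3, 1621)))) = Add(Add(-34, 150), Mul(-1, Mul(1257, 1618))) = Add(116, Mul(-1, 2033826)) = Add(116, -2033826) = -2033710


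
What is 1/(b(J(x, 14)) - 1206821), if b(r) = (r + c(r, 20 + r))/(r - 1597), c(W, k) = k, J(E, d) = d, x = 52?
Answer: -1583/1910397691 ≈ -8.2862e-7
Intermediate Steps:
b(r) = (20 + 2*r)/(-1597 + r) (b(r) = (r + (20 + r))/(r - 1597) = (20 + 2*r)/(-1597 + r))
1/(b(J(x, 14)) - 1206821) = 1/(2*(10 + 14)/(-1597 + 14) - 1206821) = 1/(2*24/(-1583) - 1206821) = 1/(2*(-1/1583)*24 - 1206821) = 1/(-48/1583 - 1206821) = 1/(-1910397691/1583) = -1583/1910397691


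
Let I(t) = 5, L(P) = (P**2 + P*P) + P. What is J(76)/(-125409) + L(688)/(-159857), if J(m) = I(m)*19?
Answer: -118824663199/20047506513 ≈ -5.9272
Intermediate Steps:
L(P) = P + 2*P**2 (L(P) = (P**2 + P**2) + P = 2*P**2 + P = P + 2*P**2)
J(m) = 95 (J(m) = 5*19 = 95)
J(76)/(-125409) + L(688)/(-159857) = 95/(-125409) + (688*(1 + 2*688))/(-159857) = 95*(-1/125409) + (688*(1 + 1376))*(-1/159857) = -95/125409 + (688*1377)*(-1/159857) = -95/125409 + 947376*(-1/159857) = -95/125409 - 947376/159857 = -118824663199/20047506513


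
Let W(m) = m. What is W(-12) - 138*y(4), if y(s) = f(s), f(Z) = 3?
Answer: -426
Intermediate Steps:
y(s) = 3
W(-12) - 138*y(4) = -12 - 138*3 = -12 - 414 = -426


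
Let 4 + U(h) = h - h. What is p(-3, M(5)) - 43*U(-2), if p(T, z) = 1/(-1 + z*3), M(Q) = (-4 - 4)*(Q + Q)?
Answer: 41451/241 ≈ 172.00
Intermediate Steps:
U(h) = -4 (U(h) = -4 + (h - h) = -4 + 0 = -4)
M(Q) = -16*Q
p(T, z) = 1/(-1 + 3*z)
p(-3, M(5)) - 43*U(-2) = 1/(-1 + 3*(-16*5)) - 43*(-4) = 1/(-1 + 3*(-80)) + 172 = 1/(-1 - 240) + 172 = 1/(-241) + 172 = -1/241 + 172 = 41451/241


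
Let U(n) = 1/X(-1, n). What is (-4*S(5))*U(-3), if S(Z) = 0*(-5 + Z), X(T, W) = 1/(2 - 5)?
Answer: 0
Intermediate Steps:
X(T, W) = -⅓ (X(T, W) = 1/(-3) = -⅓)
S(Z) = 0
U(n) = -3 (U(n) = 1/(-⅓) = -3)
(-4*S(5))*U(-3) = -4*0*(-3) = 0*(-3) = 0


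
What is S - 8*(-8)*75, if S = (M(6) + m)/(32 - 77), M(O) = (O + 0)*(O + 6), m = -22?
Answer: 43190/9 ≈ 4798.9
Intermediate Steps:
M(O) = O*(6 + O)
S = -10/9 (S = (6*(6 + 6) - 22)/(32 - 77) = (6*12 - 22)/(-45) = (72 - 22)*(-1/45) = 50*(-1/45) = -10/9 ≈ -1.1111)
S - 8*(-8)*75 = -10/9 - 8*(-8)*75 = -10/9 + 64*75 = -10/9 + 4800 = 43190/9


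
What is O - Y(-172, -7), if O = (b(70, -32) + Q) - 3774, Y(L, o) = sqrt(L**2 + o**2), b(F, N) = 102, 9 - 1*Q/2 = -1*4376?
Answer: 5098 - sqrt(29633) ≈ 4925.9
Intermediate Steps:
Q = 8770 (Q = 18 - (-2)*4376 = 18 - 2*(-4376) = 18 + 8752 = 8770)
O = 5098 (O = (102 + 8770) - 3774 = 8872 - 3774 = 5098)
O - Y(-172, -7) = 5098 - sqrt((-172)**2 + (-7)**2) = 5098 - sqrt(29584 + 49) = 5098 - sqrt(29633)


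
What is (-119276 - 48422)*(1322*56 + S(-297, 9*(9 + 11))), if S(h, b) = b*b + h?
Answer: -17798627230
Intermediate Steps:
S(h, b) = h + b² (S(h, b) = b² + h = h + b²)
(-119276 - 48422)*(1322*56 + S(-297, 9*(9 + 11))) = (-119276 - 48422)*(1322*56 + (-297 + (9*(9 + 11))²)) = -167698*(74032 + (-297 + (9*20)²)) = -167698*(74032 + (-297 + 180²)) = -167698*(74032 + (-297 + 32400)) = -167698*(74032 + 32103) = -167698*106135 = -17798627230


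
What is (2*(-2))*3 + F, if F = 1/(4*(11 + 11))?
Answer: -1055/88 ≈ -11.989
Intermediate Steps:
F = 1/88 (F = 1/(4*22) = 1/88 ≈ 0.011364)
(2*(-2))*3 + F = (2*(-2))*3 + 1/88 = -4*3 + 1/88 = -12 + 1/88 = -1055/88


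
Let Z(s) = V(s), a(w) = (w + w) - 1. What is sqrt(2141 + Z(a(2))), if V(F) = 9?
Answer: 5*sqrt(86) ≈ 46.368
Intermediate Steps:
a(w) = -1 + 2*w (a(w) = 2*w - 1 = -1 + 2*w)
Z(s) = 9
sqrt(2141 + Z(a(2))) = sqrt(2141 + 9) = sqrt(2150) = 5*sqrt(86)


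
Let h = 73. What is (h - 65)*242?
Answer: 1936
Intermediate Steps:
(h - 65)*242 = (73 - 65)*242 = 8*242 = 1936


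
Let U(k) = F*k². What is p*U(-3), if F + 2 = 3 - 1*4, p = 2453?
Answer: -66231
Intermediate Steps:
F = -3 (F = -2 + (3 - 1*4) = -2 + (3 - 4) = -2 - 1 = -3)
U(k) = -3*k²
p*U(-3) = 2453*(-3*(-3)²) = 2453*(-3*9) = 2453*(-27) = -66231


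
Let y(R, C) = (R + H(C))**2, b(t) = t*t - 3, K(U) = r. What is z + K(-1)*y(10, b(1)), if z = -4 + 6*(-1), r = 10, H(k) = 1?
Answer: 1200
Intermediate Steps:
K(U) = 10
b(t) = -3 + t**2 (b(t) = t**2 - 3 = -3 + t**2)
y(R, C) = (1 + R)**2 (y(R, C) = (R + 1)**2 = (1 + R)**2)
z = -10 (z = -4 - 6 = -10)
z + K(-1)*y(10, b(1)) = -10 + 10*(1 + 10)**2 = -10 + 10*11**2 = -10 + 10*121 = -10 + 1210 = 1200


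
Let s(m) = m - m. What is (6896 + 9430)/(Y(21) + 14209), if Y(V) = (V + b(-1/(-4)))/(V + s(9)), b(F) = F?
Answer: 1371384/1193641 ≈ 1.1489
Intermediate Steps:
s(m) = 0
Y(V) = (¼ + V)/V (Y(V) = (V - 1/(-4))/(V + 0) = (V - 1*(-¼))/V = (V + ¼)/V = (¼ + V)/V)
(6896 + 9430)/(Y(21) + 14209) = (6896 + 9430)/((¼ + 21)/21 + 14209) = 16326/((1/21)*(85/4) + 14209) = 16326/(85/84 + 14209) = 16326/(1193641/84) = 16326*(84/1193641) = 1371384/1193641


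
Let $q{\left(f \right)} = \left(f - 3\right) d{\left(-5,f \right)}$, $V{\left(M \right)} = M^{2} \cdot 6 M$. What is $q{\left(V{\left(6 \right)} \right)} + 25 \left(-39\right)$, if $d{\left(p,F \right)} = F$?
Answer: $1674753$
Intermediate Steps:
$V{\left(M \right)} = 6 M^{3}$ ($V{\left(M \right)} = 6 M^{2} M = 6 M^{3}$)
$q{\left(f \right)} = f \left(-3 + f\right)$ ($q{\left(f \right)} = \left(f - 3\right) f = \left(-3 + f\right) f = f \left(-3 + f\right)$)
$q{\left(V{\left(6 \right)} \right)} + 25 \left(-39\right) = 6 \cdot 6^{3} \left(-3 + 6 \cdot 6^{3}\right) + 25 \left(-39\right) = 6 \cdot 216 \left(-3 + 6 \cdot 216\right) - 975 = 1296 \left(-3 + 1296\right) - 975 = 1296 \cdot 1293 - 975 = 1675728 - 975 = 1674753$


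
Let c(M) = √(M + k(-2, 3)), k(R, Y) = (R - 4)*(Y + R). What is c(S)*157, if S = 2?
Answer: 314*I ≈ 314.0*I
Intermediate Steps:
k(R, Y) = (-4 + R)*(R + Y)
c(M) = √(-6 + M) (c(M) = √(M + ((-2)² - 4*(-2) - 4*3 - 2*3)) = √(M + (4 + 8 - 12 - 6)) = √(M - 6) = √(-6 + M))
c(S)*157 = √(-6 + 2)*157 = √(-4)*157 = (2*I)*157 = 314*I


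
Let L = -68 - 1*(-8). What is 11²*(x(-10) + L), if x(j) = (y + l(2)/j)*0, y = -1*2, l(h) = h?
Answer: -7260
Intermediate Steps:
L = -60 (L = -68 + 8 = -60)
y = -2
x(j) = 0 (x(j) = (-2 + 2/j)*0 = 0)
11²*(x(-10) + L) = 11²*(0 - 60) = 121*(-60) = -7260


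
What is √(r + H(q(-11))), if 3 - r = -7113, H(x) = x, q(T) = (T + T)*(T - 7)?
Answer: 2*√1878 ≈ 86.672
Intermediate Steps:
q(T) = 2*T*(-7 + T) (q(T) = (2*T)*(-7 + T) = 2*T*(-7 + T))
r = 7116 (r = 3 - 1*(-7113) = 3 + 7113 = 7116)
√(r + H(q(-11))) = √(7116 + 2*(-11)*(-7 - 11)) = √(7116 + 2*(-11)*(-18)) = √(7116 + 396) = √7512 = 2*√1878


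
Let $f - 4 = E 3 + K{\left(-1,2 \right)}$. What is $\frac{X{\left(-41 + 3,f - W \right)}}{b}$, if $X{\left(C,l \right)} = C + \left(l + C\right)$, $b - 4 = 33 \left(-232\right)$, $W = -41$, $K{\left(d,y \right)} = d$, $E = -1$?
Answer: $\frac{35}{7652} \approx 0.004574$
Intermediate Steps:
$f = 0$ ($f = 4 - 4 = 0$)
$b = -7652$ ($b = 4 + 33 \left(-232\right) = 4 - 7656 = -7652$)
$X{\left(C,l \right)} = l + 2 C$ ($X{\left(C,l \right)} = C + \left(C + l\right) = l + 2 C$)
$\frac{X{\left(-41 + 3,f - W \right)}}{b} = \frac{\left(0 - -41\right) + 2 \left(-41 + 3\right)}{-7652} = \left(\left(0 + 41\right) + 2 \left(-38\right)\right) \left(- \frac{1}{7652}\right) = \left(41 - 76\right) \left(- \frac{1}{7652}\right) = \left(-35\right) \left(- \frac{1}{7652}\right) = \frac{35}{7652}$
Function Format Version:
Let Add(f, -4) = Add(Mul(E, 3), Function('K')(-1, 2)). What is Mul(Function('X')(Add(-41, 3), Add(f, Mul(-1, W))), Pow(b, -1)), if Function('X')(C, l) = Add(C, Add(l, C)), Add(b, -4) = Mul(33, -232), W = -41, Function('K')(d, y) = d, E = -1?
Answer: Rational(35, 7652) ≈ 0.0045740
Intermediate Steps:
f = 0 (f = Add(4, Add(Mul(-1, 3), -1)) = Add(4, Add(-3, -1)) = Add(4, -4) = 0)
b = -7652 (b = Add(4, Mul(33, -232)) = Add(4, -7656) = -7652)
Function('X')(C, l) = Add(l, Mul(2, C)) (Function('X')(C, l) = Add(C, Add(C, l)) = Add(l, Mul(2, C)))
Mul(Function('X')(Add(-41, 3), Add(f, Mul(-1, W))), Pow(b, -1)) = Mul(Add(Add(0, Mul(-1, -41)), Mul(2, Add(-41, 3))), Pow(-7652, -1)) = Mul(Add(Add(0, 41), Mul(2, -38)), Rational(-1, 7652)) = Mul(Add(41, -76), Rational(-1, 7652)) = Mul(-35, Rational(-1, 7652)) = Rational(35, 7652)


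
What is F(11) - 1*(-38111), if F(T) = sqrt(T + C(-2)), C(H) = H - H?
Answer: 38111 + sqrt(11) ≈ 38114.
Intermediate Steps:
C(H) = 0
F(T) = sqrt(T) (F(T) = sqrt(T + 0) = sqrt(T))
F(11) - 1*(-38111) = sqrt(11) - 1*(-38111) = sqrt(11) + 38111 = 38111 + sqrt(11)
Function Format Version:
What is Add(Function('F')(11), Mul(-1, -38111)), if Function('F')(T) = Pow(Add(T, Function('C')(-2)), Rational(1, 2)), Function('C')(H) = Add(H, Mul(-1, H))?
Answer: Add(38111, Pow(11, Rational(1, 2))) ≈ 38114.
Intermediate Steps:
Function('C')(H) = 0
Function('F')(T) = Pow(T, Rational(1, 2)) (Function('F')(T) = Pow(Add(T, 0), Rational(1, 2)) = Pow(T, Rational(1, 2)))
Add(Function('F')(11), Mul(-1, -38111)) = Add(Pow(11, Rational(1, 2)), Mul(-1, -38111)) = Add(Pow(11, Rational(1, 2)), 38111) = Add(38111, Pow(11, Rational(1, 2)))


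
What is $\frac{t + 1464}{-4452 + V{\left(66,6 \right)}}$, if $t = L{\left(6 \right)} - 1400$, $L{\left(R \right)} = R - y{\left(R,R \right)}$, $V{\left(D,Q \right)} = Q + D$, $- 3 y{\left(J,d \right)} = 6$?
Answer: $- \frac{6}{365} \approx -0.016438$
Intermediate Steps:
$y{\left(J,d \right)} = -2$ ($y{\left(J,d \right)} = \left(- \frac{1}{3}\right) 6 = -2$)
$V{\left(D,Q \right)} = D + Q$
$L{\left(R \right)} = 2 + R$ ($L{\left(R \right)} = R - -2 = R + 2 = 2 + R$)
$t = -1392$ ($t = \left(2 + 6\right) - 1400 = 8 - 1400 = -1392$)
$\frac{t + 1464}{-4452 + V{\left(66,6 \right)}} = \frac{-1392 + 1464}{-4452 + \left(66 + 6\right)} = \frac{72}{-4452 + 72} = \frac{72}{-4380} = 72 \left(- \frac{1}{4380}\right) = - \frac{6}{365}$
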